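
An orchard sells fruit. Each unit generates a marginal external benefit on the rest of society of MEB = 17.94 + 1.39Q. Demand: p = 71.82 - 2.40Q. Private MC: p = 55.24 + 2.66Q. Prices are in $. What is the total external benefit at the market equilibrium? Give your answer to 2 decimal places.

Market equilibrium (private): 55.24 + 2.66Q = 71.82 - 2.40Q → Q_m = 3.2767.
Total external benefit = ∫₀^{Q_m} (17.94 + 1.39Q) dQ = 17.94×3.2767 + ½×1.39×3.2767² = 66.2460.

$66.25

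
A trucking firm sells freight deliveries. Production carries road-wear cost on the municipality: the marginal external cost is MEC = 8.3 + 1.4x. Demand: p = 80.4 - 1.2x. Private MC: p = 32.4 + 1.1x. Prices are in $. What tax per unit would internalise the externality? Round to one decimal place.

tax = $23.3 per unit

Social marginal cost = private MC + MEC = 40.7 + 2.5x.
Set SMC = demand: 40.7 + 2.5x = 80.4 - 1.2x → x* = 10.7297.
The Pigouvian tax equals MEC at x*: 8.3 + 1.4×10.7297 = 23.3216.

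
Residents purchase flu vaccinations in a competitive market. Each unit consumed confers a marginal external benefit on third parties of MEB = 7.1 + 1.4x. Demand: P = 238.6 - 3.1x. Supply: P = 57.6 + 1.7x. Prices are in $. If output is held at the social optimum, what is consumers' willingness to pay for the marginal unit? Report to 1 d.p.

P = $67.1

Social marginal benefit = demand + MEB = 245.7 - 1.7x.
Set SMB = MC: 245.7 - 1.7x = 57.6 + 1.7x → x* = 55.3235.
Consumer price on the demand curve at x*: 238.6 − 3.1×55.3235 = 67.0972.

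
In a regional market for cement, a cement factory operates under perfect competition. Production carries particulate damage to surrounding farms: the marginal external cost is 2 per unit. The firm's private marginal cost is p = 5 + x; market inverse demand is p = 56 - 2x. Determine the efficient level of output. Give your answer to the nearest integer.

x* = 16

Social marginal cost = private MC + MEC = 7 + x.
Set SMC = demand: 7 + x = 56 - 2x → x* = 16.3333.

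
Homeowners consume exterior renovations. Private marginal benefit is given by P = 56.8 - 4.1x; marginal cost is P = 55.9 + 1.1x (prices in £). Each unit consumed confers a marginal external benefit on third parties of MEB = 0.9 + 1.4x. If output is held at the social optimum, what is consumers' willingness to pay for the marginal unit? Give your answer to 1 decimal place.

P = £54.9

Social marginal benefit = demand + MEB = 57.7 - 2.7x.
Set SMB = MC: 57.7 - 2.7x = 55.9 + 1.1x → x* = 0.4737.
Consumer price on the demand curve at x*: 56.8 − 4.1×0.4737 = 54.8578.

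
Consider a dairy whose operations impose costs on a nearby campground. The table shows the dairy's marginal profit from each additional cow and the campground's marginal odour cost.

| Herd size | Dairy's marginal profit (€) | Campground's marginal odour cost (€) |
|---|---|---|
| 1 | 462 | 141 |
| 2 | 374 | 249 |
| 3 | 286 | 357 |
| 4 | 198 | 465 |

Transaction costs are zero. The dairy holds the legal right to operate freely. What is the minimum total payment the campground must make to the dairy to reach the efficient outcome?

€484

Left alone the dairy would choose level 4 (marginal profit stays positive).
Efficient level: k* = 2 (marginal profit ≥ marginal odour cost through 2).
The campground must at least cover the dairy's forgone profit from cutting 4→2: 286 + 198 = 484.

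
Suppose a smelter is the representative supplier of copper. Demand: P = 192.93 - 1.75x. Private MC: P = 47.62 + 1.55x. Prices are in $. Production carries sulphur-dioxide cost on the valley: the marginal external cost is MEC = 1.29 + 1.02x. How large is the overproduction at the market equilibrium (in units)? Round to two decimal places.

Market equilibrium (private): 47.62 + 1.55x = 192.93 - 1.75x → x_m = 44.0333.
Social marginal cost = private MC + MEC = 48.91 + 2.57x.
Set SMC = demand: 48.91 + 2.57x = 192.93 - 1.75x → x* = 33.3380.
Gap = |44.0333 − 33.3380| = 10.6953.

10.70 units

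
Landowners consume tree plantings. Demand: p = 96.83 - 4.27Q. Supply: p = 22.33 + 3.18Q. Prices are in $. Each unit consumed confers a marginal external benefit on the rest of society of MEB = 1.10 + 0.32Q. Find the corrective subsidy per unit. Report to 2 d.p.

Social marginal benefit = demand + MEB = 97.93 - 3.95Q.
Set SMB = MC: 97.93 - 3.95Q = 22.33 + 3.18Q → Q* = 10.6031.
The Pigouvian subsidy equals MEB at Q*: 1.10 + 0.32×10.6031 = 4.4930.

subsidy = $4.49 per unit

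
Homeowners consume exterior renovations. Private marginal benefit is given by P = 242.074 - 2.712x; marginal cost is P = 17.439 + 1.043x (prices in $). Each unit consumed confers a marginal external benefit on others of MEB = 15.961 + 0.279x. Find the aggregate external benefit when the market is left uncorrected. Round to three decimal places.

Market equilibrium (private): 17.439 + 1.043x = 242.074 - 2.712x → x_m = 59.8229.
Total external benefit = ∫₀^{x_m} (15.961 + 0.279x) dx = 15.961×59.8229 + ½×0.279×59.8229² = 1454.0730.

$1454.073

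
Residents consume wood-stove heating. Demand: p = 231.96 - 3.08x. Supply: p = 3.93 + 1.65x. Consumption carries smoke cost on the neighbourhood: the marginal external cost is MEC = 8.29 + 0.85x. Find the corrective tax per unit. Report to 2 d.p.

Social marginal benefit = demand − MEC = 223.67 - 3.93x.
Set SMB = MC: 223.67 - 3.93x = 3.93 + 1.65x → x* = 39.3799.
The Pigouvian tax equals MEC at x*: 8.29 + 0.85×39.3799 = 41.7629.

tax = 41.76 per unit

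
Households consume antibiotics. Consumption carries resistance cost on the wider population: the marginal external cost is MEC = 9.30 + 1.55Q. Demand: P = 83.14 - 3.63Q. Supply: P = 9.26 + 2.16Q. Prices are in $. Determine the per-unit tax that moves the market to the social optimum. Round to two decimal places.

Social marginal benefit = demand − MEC = 73.84 - 5.18Q.
Set SMB = MC: 73.84 - 5.18Q = 9.26 + 2.16Q → Q* = 8.7984.
The Pigouvian tax equals MEC at Q*: 9.30 + 1.55×8.7984 = 22.9375.

tax = $22.94 per unit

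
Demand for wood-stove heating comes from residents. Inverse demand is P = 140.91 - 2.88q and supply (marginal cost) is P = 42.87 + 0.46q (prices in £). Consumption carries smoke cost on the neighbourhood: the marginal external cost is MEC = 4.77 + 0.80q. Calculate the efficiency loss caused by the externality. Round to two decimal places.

Market equilibrium (private): 42.87 + 0.46q = 140.91 - 2.88q → q_m = 29.3533.
Social marginal benefit = demand − MEC = 136.14 - 3.68q.
Set SMB = MC: 136.14 - 3.68q = 42.87 + 0.46q → q* = 22.5290.
The loss is the area between SMB and MC from q* to q_m; with linear curves that's a triangle of height MEC(q_m).
DWL = ½ × 6.8243 × 28.2526 = 96.4021.

DWL = £96.40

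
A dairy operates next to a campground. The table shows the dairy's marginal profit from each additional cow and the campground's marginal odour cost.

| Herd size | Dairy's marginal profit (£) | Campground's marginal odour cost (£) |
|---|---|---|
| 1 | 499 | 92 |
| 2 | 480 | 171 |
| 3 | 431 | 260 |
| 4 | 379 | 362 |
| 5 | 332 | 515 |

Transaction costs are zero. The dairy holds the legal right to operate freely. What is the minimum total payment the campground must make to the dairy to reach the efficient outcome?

£332

Left alone the dairy would choose level 5 (marginal profit stays positive).
Efficient level: k* = 4 (marginal profit ≥ marginal odour cost through 4).
The campground must at least cover the dairy's forgone profit from cutting 5→4: 332 = 332.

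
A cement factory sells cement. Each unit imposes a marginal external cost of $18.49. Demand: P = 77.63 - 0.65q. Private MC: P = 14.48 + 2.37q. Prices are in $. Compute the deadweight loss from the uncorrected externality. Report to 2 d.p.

DWL = $56.60

Market equilibrium (private): 14.48 + 2.37q = 77.63 - 0.65q → q_m = 20.9106.
Social marginal cost = private MC + MEC = 32.97 + 2.37q.
Set SMC = demand: 32.97 + 2.37q = 77.63 - 0.65q → q* = 14.7881.
Height of the DWL triangle at q_m is SMC(q_m) − demand(q_m) = MEC(q_m) = 18.4900.
DWL = ½ × 6.1225 × 18.4900 = 56.6025.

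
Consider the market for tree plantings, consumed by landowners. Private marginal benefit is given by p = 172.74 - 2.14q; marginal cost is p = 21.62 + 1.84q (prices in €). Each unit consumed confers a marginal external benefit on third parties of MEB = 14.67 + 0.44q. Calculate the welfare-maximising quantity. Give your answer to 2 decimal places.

q* = 46.83

Social marginal benefit = demand + MEB = 187.41 - 1.70q.
Set SMB = MC: 187.41 - 1.70q = 21.62 + 1.84q → q* = 46.8333.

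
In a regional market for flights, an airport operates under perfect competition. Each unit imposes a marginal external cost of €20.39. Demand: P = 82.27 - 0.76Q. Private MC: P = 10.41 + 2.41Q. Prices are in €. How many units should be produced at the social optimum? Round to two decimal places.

Social marginal cost = private MC + MEC = 30.80 + 2.41Q.
Set SMC = demand: 30.80 + 2.41Q = 82.27 - 0.76Q → Q* = 16.2366.

Q* = 16.24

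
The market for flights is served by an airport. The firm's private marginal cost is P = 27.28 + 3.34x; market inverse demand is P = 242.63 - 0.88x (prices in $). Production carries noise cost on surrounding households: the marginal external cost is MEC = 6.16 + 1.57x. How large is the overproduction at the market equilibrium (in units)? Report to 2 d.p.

Market equilibrium (private): 27.28 + 3.34x = 242.63 - 0.88x → x_m = 51.0308.
Social marginal cost = private MC + MEC = 33.44 + 4.91x.
Set SMC = demand: 33.44 + 4.91x = 242.63 - 0.88x → x* = 36.1295.
Gap = |51.0308 − 36.1295| = 14.9013.

14.90 units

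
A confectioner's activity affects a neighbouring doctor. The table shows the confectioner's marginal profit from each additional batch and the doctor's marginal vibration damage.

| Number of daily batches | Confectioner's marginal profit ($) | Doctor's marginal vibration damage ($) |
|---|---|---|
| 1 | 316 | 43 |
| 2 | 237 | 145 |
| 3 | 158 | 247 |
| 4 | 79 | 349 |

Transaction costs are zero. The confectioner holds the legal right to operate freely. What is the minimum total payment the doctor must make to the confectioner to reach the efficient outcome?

$237

Left alone the confectioner would choose level 4 (marginal profit stays positive).
Efficient level: k* = 2 (marginal profit ≥ marginal vibration damage through 2).
The doctor must at least cover the confectioner's forgone profit from cutting 4→2: 158 + 79 = 237.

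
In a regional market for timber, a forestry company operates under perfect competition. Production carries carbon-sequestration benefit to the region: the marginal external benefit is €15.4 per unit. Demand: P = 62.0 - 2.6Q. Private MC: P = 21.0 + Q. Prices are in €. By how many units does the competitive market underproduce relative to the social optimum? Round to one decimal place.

4.3 units

Market equilibrium (private): 21.0 + Q = 62.0 - 2.6Q → Q_m = 11.3889.
Social marginal cost = private MC − MEB = 5.6 + Q.
Set SMC = demand: 5.6 + Q = 62.0 - 2.6Q → Q* = 15.6667.
Gap = |11.3889 − 15.6667| = 4.2778.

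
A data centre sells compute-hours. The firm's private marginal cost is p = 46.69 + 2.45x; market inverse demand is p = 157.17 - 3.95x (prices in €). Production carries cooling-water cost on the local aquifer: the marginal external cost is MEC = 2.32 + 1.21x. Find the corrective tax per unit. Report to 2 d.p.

tax = €19.52 per unit

Social marginal cost = private MC + MEC = 49.01 + 3.66x.
Set SMC = demand: 49.01 + 3.66x = 157.17 - 3.95x → x* = 14.2129.
The Pigouvian tax equals MEC at x*: 2.32 + 1.21×14.2129 = 19.5176.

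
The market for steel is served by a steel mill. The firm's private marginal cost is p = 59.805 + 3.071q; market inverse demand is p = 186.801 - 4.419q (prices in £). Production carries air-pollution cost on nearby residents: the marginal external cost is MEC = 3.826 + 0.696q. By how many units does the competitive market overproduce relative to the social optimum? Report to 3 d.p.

1.909 units

Market equilibrium (private): 59.805 + 3.071q = 186.801 - 4.419q → q_m = 16.9554.
Social marginal cost = private MC + MEC = 63.631 + 3.767q.
Set SMC = demand: 63.631 + 3.767q = 186.801 - 4.419q → q* = 15.0464.
Gap = |16.9554 − 15.0464| = 1.9090.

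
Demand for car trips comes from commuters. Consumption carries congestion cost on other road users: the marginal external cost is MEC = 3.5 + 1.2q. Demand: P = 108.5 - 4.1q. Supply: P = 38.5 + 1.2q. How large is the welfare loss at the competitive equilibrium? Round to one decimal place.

DWL = 28.8

Market equilibrium (private): 38.5 + 1.2q = 108.5 - 4.1q → q_m = 13.2075.
Social marginal benefit = demand − MEC = 105.0 - 5.3q.
Set SMB = MC: 105.0 - 5.3q = 38.5 + 1.2q → q* = 10.2308.
Height of the DWL triangle at q_m is MC(q_m) − SMB(q_m) = MEC(q_m) = 19.3491.
DWL = ½ × 2.9767 × 19.3491 = 28.7982.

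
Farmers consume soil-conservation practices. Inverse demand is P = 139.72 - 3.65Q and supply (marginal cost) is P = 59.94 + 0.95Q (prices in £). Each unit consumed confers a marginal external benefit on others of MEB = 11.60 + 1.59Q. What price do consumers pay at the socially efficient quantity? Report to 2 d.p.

P = £28.91

Social marginal benefit = demand + MEB = 151.32 - 2.06Q.
Set SMB = MC: 151.32 - 2.06Q = 59.94 + 0.95Q → Q* = 30.3588.
Consumer price on the demand curve at Q*: 139.72 − 3.65×30.3588 = 28.9104.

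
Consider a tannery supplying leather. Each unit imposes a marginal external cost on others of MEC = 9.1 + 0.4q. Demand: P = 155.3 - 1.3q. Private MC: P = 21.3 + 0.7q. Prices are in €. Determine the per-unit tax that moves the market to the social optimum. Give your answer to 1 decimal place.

Social marginal cost = private MC + MEC = 30.4 + 1.1q.
Set SMC = demand: 30.4 + 1.1q = 155.3 - 1.3q → q* = 52.0417.
The Pigouvian tax equals MEC at q*: 9.1 + 0.4×52.0417 = 29.9167.

tax = €29.9 per unit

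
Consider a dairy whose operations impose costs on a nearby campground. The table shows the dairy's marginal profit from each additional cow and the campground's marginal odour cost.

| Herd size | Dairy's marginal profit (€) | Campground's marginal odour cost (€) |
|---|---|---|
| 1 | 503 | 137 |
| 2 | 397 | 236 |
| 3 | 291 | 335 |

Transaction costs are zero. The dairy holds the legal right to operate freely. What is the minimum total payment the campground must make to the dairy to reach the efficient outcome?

€291

Left alone the dairy would choose level 3 (marginal profit stays positive).
Efficient level: k* = 2 (marginal profit ≥ marginal odour cost through 2).
The campground must at least cover the dairy's forgone profit from cutting 3→2: 291 = 291.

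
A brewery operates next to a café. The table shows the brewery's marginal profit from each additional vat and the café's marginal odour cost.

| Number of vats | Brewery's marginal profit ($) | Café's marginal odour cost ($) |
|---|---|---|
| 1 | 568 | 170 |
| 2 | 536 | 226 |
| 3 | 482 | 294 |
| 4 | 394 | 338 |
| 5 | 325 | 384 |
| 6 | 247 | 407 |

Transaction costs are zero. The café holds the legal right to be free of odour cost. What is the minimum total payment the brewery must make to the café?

$1028

Efficient level: marginal profit ≥ marginal odour cost through level 4, so k* = 4.
With the café holding the right, the brewery must at least compensate total damage at k*: 170 + 226 + 294 + 338 = 1028.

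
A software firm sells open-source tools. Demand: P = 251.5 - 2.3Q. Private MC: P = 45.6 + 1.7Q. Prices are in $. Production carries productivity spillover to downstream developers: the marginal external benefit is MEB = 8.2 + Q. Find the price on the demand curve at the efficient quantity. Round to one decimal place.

Social marginal cost = private MC − MEB = 37.4 + 0.7Q.
Set SMC = demand: 37.4 + 0.7Q = 251.5 - 2.3Q → Q* = 71.3667.
Consumer price on the demand curve at Q*: 251.5 − 2.3×71.3667 = 87.3566.

P = $87.4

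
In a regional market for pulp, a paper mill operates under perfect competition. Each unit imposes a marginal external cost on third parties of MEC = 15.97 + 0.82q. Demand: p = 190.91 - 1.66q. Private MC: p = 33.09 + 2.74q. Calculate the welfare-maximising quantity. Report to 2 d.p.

Social marginal cost = private MC + MEC = 49.06 + 3.56q.
Set SMC = demand: 49.06 + 3.56q = 190.91 - 1.66q → q* = 27.1743.

q* = 27.17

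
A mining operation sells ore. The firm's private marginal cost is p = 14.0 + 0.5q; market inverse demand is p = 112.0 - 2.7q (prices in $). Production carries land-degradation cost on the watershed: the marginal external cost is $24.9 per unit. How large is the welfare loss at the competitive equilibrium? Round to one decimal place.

DWL = $96.9

Market equilibrium (private): 14.0 + 0.5q = 112.0 - 2.7q → q_m = 30.6250.
Social marginal cost = private MC + MEC = 38.9 + 0.5q.
Set SMC = demand: 38.9 + 0.5q = 112.0 - 2.7q → q* = 22.8438.
Height of the DWL triangle at q_m is SMC(q_m) − demand(q_m) = MEC(q_m) = 24.9000.
DWL = ½ × 7.7812 × 24.9000 = 96.8759.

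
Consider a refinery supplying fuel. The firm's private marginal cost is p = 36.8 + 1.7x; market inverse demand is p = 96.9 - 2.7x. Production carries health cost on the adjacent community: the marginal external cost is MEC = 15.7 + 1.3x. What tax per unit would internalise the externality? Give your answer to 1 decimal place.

Social marginal cost = private MC + MEC = 52.5 + 3.0x.
Set SMC = demand: 52.5 + 3.0x = 96.9 - 2.7x → x* = 7.7895.
The Pigouvian tax equals MEC at x*: 15.7 + 1.3×7.7895 = 25.8264.

tax = 25.8 per unit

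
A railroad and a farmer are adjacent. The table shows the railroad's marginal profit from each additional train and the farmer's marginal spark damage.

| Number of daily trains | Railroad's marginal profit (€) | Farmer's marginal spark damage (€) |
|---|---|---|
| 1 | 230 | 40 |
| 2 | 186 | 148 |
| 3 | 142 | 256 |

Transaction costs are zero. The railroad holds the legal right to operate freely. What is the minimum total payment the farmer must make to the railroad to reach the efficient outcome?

Left alone the railroad would choose level 3 (marginal profit stays positive).
Efficient level: k* = 2 (marginal profit ≥ marginal spark damage through 2).
The farmer must at least cover the railroad's forgone profit from cutting 3→2: 142 = 142.

€142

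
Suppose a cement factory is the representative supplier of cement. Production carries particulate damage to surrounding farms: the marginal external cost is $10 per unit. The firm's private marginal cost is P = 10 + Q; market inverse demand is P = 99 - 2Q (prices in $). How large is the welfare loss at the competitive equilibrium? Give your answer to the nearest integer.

DWL = $17

Market equilibrium (private): 10 + Q = 99 - 2Q → Q_m = 29.6667.
Social marginal cost = private MC + MEC = 20 + Q.
Set SMC = demand: 20 + Q = 99 - 2Q → Q* = 26.3333.
Height of the DWL triangle at Q_m is SMC(Q_m) − demand(Q_m) = MEC(Q_m) = 10.0000.
DWL = ½ × 3.3334 × 10.0000 = 16.6670.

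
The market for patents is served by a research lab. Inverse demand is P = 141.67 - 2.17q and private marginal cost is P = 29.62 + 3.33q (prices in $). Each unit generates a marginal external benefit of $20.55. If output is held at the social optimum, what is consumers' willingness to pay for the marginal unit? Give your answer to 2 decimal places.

P = $89.35

Social marginal cost = private MC − MEB = 9.07 + 3.33q.
Set SMC = demand: 9.07 + 3.33q = 141.67 - 2.17q → q* = 24.1091.
Consumer price on the demand curve at q*: 141.67 − 2.17×24.1091 = 89.3533.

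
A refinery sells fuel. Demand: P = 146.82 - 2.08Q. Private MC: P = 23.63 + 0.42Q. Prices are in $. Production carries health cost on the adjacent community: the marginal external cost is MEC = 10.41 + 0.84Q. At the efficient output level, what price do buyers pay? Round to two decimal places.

P = $76.59

Social marginal cost = private MC + MEC = 34.04 + 1.26Q.
Set SMC = demand: 34.04 + 1.26Q = 146.82 - 2.08Q → Q* = 33.7665.
Consumer price on the demand curve at Q*: 146.82 − 2.08×33.7665 = 76.5857.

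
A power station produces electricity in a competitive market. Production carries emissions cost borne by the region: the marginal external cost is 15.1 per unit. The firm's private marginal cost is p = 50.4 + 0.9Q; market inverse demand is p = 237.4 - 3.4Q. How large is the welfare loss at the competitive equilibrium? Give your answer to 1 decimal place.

DWL = 26.5

Market equilibrium (private): 50.4 + 0.9Q = 237.4 - 3.4Q → Q_m = 43.4884.
Social marginal cost = private MC + MEC = 65.5 + 0.9Q.
Set SMC = demand: 65.5 + 0.9Q = 237.4 - 3.4Q → Q* = 39.9767.
Between Q* and Q_m the wedge SMC − demand runs linearly from 0 to MEC(Q_m), so the loss is a triangle.
DWL = ½ × 3.5117 × 15.1000 = 26.5133.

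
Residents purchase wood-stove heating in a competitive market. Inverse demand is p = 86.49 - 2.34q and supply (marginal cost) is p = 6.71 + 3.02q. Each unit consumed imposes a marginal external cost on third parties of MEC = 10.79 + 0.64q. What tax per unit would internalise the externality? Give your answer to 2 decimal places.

tax = 18.15 per unit

Social marginal benefit = demand − MEC = 75.70 - 2.98q.
Set SMB = MC: 75.70 - 2.98q = 6.71 + 3.02q → q* = 11.4983.
The Pigouvian tax equals MEC at q*: 10.79 + 0.64×11.4983 = 18.1489.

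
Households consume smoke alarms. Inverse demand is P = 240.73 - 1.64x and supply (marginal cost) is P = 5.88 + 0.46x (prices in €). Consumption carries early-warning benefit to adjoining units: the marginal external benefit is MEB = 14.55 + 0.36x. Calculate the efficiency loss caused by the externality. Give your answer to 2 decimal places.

DWL = €863.26

Market equilibrium (private): 5.88 + 0.46x = 240.73 - 1.64x → x_m = 111.8333.
Social marginal benefit = demand + MEB = 255.28 - 1.28x.
Set SMB = MC: 255.28 - 1.28x = 5.88 + 0.46x → x* = 143.3333.
The loss is the area between SMB and MC from x* to x_m; with linear curves that's a triangle of height MEB(x_m).
DWL = ½ × 31.5000 × 54.8100 = 863.2575.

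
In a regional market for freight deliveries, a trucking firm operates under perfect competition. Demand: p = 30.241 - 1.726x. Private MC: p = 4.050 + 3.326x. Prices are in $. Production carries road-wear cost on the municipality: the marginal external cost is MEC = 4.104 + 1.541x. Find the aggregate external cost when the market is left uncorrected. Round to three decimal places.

$41.985

Market equilibrium (private): 4.050 + 3.326x = 30.241 - 1.726x → x_m = 5.1843.
Total external cost = ∫₀^{x_m} (4.104 + 1.541x) dx = 4.104×5.1843 + ½×1.541×5.1843² = 41.9851.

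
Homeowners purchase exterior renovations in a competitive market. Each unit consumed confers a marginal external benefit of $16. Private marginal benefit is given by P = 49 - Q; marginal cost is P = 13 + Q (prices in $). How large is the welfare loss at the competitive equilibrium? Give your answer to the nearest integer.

DWL = $64

Market equilibrium (private): 13 + Q = 49 - Q → Q_m = 18.0000.
Social marginal benefit = demand + MEB = 65 - Q.
Set SMB = MC: 65 - Q = 13 + Q → Q* = 26.0000.
Height of the DWL triangle at Q_m is SMB(Q_m) − MC(Q_m) = MEB(Q_m) = 16.0000.
DWL = ½ × 8.0000 × 16.0000 = 64.0000.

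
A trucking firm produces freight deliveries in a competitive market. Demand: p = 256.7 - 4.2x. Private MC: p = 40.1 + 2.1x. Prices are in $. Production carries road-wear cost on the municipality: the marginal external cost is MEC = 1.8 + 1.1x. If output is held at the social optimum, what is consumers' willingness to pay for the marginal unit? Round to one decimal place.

Social marginal cost = private MC + MEC = 41.9 + 3.2x.
Set SMC = demand: 41.9 + 3.2x = 256.7 - 4.2x → x* = 29.0270.
Consumer price on the demand curve at x*: 256.7 − 4.2×29.0270 = 134.7866.

P = $134.8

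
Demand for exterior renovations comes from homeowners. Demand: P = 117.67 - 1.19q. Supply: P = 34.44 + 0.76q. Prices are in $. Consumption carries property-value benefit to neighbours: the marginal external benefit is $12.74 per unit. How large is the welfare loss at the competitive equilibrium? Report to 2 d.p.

DWL = $41.62

Market equilibrium (private): 34.44 + 0.76q = 117.67 - 1.19q → q_m = 42.6821.
Social marginal benefit = demand + MEB = 130.41 - 1.19q.
Set SMB = MC: 130.41 - 1.19q = 34.44 + 0.76q → q* = 49.2154.
Height of the DWL triangle at q_m is SMB(q_m) − MC(q_m) = MEB(q_m) = 12.7400.
DWL = ½ × 6.5333 × 12.7400 = 41.6171.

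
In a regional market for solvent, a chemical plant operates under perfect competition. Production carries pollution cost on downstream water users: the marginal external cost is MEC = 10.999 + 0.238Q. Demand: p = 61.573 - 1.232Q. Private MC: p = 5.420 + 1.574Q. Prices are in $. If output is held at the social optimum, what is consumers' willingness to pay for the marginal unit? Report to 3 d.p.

P = $43.298

Social marginal cost = private MC + MEC = 16.419 + 1.812Q.
Set SMC = demand: 16.419 + 1.812Q = 61.573 - 1.232Q → Q* = 14.8338.
Consumer price on the demand curve at Q*: 61.573 − 1.232×14.8338 = 43.2978.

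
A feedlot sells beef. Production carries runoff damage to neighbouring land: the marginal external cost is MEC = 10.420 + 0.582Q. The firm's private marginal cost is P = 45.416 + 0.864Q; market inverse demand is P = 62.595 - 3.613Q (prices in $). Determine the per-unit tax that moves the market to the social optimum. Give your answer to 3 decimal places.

tax = $11.198 per unit

Social marginal cost = private MC + MEC = 55.836 + 1.446Q.
Set SMC = demand: 55.836 + 1.446Q = 62.595 - 3.613Q → Q* = 1.3360.
The Pigouvian tax equals MEC at Q*: 10.420 + 0.582×1.3360 = 11.1976.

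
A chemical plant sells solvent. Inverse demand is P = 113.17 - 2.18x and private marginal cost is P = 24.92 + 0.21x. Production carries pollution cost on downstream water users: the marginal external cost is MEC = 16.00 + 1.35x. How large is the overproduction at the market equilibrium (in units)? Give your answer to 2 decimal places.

17.61 units

Market equilibrium (private): 24.92 + 0.21x = 113.17 - 2.18x → x_m = 36.9247.
Social marginal cost = private MC + MEC = 40.92 + 1.56x.
Set SMC = demand: 40.92 + 1.56x = 113.17 - 2.18x → x* = 19.3182.
Gap = |36.9247 − 19.3182| = 17.6065.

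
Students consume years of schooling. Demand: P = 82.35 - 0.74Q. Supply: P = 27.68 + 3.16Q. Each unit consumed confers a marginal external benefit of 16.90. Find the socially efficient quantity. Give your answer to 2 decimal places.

Social marginal benefit = demand + MEB = 99.25 - 0.74Q.
Set SMB = MC: 99.25 - 0.74Q = 27.68 + 3.16Q → Q* = 18.3513.

Q* = 18.35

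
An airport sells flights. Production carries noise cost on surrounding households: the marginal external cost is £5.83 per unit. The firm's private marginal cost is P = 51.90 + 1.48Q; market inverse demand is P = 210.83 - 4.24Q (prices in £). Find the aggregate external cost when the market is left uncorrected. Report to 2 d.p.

£161.99

Market equilibrium (private): 51.90 + 1.48Q = 210.83 - 4.24Q → Q_m = 27.7850.
Total external cost = MEC × Q_m = 5.83 × 27.7850 = 161.9866.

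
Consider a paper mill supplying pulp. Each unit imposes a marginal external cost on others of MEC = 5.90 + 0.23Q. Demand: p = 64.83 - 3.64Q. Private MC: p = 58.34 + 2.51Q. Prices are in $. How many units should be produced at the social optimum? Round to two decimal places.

Social marginal cost = private MC + MEC = 64.24 + 2.74Q.
Set SMC = demand: 64.24 + 2.74Q = 64.83 - 3.64Q → Q* = 0.0925.

Q* = 0.09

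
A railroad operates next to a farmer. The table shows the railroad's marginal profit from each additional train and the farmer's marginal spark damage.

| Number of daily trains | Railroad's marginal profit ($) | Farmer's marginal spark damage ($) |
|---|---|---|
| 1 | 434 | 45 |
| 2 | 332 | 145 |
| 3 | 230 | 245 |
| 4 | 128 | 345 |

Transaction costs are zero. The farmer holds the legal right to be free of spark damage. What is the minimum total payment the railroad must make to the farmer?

Efficient level: marginal profit ≥ marginal spark damage through level 2, so k* = 2.
With the farmer holding the right, the railroad must at least compensate total damage at k*: 45 + 145 = 190.

$190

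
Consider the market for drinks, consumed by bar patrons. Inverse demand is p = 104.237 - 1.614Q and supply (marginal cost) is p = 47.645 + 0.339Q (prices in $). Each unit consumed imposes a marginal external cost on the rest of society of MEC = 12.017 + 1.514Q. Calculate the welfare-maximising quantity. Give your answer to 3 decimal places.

Social marginal benefit = demand − MEC = 92.220 - 3.128Q.
Set SMB = MC: 92.220 - 3.128Q = 47.645 + 0.339Q → Q* = 12.8569.

Q* = 12.857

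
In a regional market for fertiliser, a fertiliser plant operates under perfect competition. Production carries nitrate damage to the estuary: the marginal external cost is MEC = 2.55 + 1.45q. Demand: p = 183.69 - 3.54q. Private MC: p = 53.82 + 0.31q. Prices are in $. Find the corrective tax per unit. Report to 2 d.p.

tax = $37.38 per unit

Social marginal cost = private MC + MEC = 56.37 + 1.76q.
Set SMC = demand: 56.37 + 1.76q = 183.69 - 3.54q → q* = 24.0226.
The Pigouvian tax equals MEC at q*: 2.55 + 1.45×24.0226 = 37.3828.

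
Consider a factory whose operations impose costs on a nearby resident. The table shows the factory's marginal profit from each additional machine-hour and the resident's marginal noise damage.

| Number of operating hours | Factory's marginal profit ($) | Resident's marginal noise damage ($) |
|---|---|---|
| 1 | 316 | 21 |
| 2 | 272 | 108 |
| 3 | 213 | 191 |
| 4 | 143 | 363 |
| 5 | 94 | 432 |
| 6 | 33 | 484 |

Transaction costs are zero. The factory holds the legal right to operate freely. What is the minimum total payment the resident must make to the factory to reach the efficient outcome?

Left alone the factory would choose level 6 (marginal profit stays positive).
Efficient level: k* = 3 (marginal profit ≥ marginal noise damage through 3).
The resident must at least cover the factory's forgone profit from cutting 6→3: 143 + 94 + 33 = 270.

$270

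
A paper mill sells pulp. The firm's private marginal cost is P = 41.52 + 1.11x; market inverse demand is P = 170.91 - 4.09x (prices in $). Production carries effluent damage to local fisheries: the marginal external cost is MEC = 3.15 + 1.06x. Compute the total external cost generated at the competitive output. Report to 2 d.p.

Market equilibrium (private): 41.52 + 1.11x = 170.91 - 4.09x → x_m = 24.8827.
Total external cost = ∫₀^{x_m} (3.15 + 1.06x) dx = 3.15×24.8827 + ½×1.06×24.8827² = 406.5293.

$406.53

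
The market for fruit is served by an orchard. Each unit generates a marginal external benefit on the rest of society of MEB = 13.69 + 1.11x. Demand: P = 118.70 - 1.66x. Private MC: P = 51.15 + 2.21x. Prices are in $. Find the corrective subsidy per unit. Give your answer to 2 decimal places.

subsidy = $46.36 per unit

Social marginal cost = private MC − MEB = 37.46 + 1.10x.
Set SMC = demand: 37.46 + 1.10x = 118.70 - 1.66x → x* = 29.4348.
The Pigouvian subsidy equals MEB at x*: 13.69 + 1.11×29.4348 = 46.3626.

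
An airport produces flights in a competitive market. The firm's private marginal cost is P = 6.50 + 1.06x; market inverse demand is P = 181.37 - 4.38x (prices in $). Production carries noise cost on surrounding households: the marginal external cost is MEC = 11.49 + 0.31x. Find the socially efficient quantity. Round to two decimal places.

Social marginal cost = private MC + MEC = 17.99 + 1.37x.
Set SMC = demand: 17.99 + 1.37x = 181.37 - 4.38x → x* = 28.4139.

x* = 28.41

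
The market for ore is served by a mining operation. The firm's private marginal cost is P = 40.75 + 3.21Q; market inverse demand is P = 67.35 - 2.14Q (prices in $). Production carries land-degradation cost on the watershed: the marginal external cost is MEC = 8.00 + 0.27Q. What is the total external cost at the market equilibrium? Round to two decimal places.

$43.11

Market equilibrium (private): 40.75 + 3.21Q = 67.35 - 2.14Q → Q_m = 4.9720.
Total external cost = ∫₀^{Q_m} (8.00 + 0.27Q) dQ = 8.00×4.9720 + ½×0.27×4.9720² = 43.1133.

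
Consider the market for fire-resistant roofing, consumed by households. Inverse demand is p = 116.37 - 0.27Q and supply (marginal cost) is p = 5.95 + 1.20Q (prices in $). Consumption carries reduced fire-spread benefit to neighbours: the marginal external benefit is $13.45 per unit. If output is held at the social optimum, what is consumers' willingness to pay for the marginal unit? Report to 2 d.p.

P = $93.62

Social marginal benefit = demand + MEB = 129.82 - 0.27Q.
Set SMB = MC: 129.82 - 0.27Q = 5.95 + 1.20Q → Q* = 84.2653.
Consumer price on the demand curve at Q*: 116.37 − 0.27×84.2653 = 93.6184.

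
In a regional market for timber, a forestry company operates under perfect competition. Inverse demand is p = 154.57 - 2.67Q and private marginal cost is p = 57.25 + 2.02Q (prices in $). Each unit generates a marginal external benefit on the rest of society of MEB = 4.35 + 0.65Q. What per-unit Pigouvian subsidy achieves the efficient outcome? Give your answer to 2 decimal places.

Social marginal cost = private MC − MEB = 52.90 + 1.37Q.
Set SMC = demand: 52.90 + 1.37Q = 154.57 - 2.67Q → Q* = 25.1658.
The Pigouvian subsidy equals MEB at Q*: 4.35 + 0.65×25.1658 = 20.7078.

subsidy = $20.71 per unit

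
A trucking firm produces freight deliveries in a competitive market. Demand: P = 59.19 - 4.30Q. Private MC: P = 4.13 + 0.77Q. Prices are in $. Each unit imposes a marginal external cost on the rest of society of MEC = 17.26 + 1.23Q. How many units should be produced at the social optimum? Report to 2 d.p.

Q* = 6.00

Social marginal cost = private MC + MEC = 21.39 + 2.00Q.
Set SMC = demand: 21.39 + 2.00Q = 59.19 - 4.30Q → Q* = 6.0000.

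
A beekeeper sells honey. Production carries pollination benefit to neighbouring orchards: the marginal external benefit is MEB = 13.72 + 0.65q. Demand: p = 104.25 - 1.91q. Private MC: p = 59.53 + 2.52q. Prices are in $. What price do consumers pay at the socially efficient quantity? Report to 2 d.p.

P = $74.72

Social marginal cost = private MC − MEB = 45.81 + 1.87q.
Set SMC = demand: 45.81 + 1.87q = 104.25 - 1.91q → q* = 15.4603.
Consumer price on the demand curve at q*: 104.25 − 1.91×15.4603 = 74.7208.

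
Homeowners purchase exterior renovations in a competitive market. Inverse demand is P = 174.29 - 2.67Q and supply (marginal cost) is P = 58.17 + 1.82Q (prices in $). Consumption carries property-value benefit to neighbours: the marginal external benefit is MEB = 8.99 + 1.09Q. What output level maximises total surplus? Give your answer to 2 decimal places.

Social marginal benefit = demand + MEB = 183.28 - 1.58Q.
Set SMB = MC: 183.28 - 1.58Q = 58.17 + 1.82Q → Q* = 36.7971.

Q* = 36.80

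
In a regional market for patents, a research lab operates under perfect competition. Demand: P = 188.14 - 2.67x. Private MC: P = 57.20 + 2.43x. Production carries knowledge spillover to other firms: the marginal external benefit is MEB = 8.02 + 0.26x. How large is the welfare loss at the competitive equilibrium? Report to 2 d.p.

Market equilibrium (private): 57.20 + 2.43x = 188.14 - 2.67x → x_m = 25.6745.
Social marginal cost = private MC − MEB = 49.18 + 2.17x.
Set SMC = demand: 49.18 + 2.17x = 188.14 - 2.67x → x* = 28.7107.
The loss is the area between SMC and demand from x* to x_m; with linear curves that's a triangle of height MEB(x_m).
DWL = ½ × 3.0362 × 14.6954 = 22.3091.

DWL = 22.31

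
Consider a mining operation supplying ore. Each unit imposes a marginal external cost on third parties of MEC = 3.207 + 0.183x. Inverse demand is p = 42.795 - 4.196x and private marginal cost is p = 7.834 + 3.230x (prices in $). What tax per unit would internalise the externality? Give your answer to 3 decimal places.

tax = $3.971 per unit

Social marginal cost = private MC + MEC = 11.041 + 3.413x.
Set SMC = demand: 11.041 + 3.413x = 42.795 - 4.196x → x* = 4.1732.
The Pigouvian tax equals MEC at x*: 3.207 + 0.183×4.1732 = 3.9707.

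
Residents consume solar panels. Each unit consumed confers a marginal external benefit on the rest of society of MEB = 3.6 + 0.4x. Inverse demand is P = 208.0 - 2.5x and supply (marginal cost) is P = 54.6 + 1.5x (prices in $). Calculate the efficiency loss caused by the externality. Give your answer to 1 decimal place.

Market equilibrium (private): 54.6 + 1.5x = 208.0 - 2.5x → x_m = 38.3500.
Social marginal benefit = demand + MEB = 211.6 - 2.1x.
Set SMB = MC: 211.6 - 2.1x = 54.6 + 1.5x → x* = 43.6111.
The loss is the area between SMB and MC from x* to x_m; with linear curves that's a triangle of height MEB(x_m).
DWL = ½ × 5.2611 × 18.9400 = 49.8226.

DWL = $49.8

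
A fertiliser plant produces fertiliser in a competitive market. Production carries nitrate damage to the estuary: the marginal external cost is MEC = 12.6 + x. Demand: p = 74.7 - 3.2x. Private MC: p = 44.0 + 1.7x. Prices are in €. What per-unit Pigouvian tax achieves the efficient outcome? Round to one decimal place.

tax = €15.7 per unit

Social marginal cost = private MC + MEC = 56.6 + 2.7x.
Set SMC = demand: 56.6 + 2.7x = 74.7 - 3.2x → x* = 3.0678.
The Pigouvian tax equals MEC at x*: 12.6 + 1.0×3.0678 = 15.6678.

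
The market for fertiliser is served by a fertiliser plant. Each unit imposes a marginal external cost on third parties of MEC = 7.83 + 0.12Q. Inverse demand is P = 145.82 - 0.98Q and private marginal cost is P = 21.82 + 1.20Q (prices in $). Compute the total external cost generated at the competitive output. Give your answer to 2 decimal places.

$639.50

Market equilibrium (private): 21.82 + 1.20Q = 145.82 - 0.98Q → Q_m = 56.8807.
Total external cost = ∫₀^{Q_m} (7.83 + 0.12Q) dQ = 7.83×56.8807 + ½×0.12×56.8807² = 639.5007.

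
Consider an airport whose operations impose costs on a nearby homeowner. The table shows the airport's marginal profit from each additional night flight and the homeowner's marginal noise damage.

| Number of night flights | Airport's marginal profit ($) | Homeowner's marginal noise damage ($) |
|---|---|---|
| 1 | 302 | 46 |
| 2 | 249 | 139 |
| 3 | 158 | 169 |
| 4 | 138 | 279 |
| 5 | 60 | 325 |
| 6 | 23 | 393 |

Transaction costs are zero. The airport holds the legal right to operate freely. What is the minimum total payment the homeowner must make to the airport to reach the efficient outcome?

Left alone the airport would choose level 6 (marginal profit stays positive).
Efficient level: k* = 2 (marginal profit ≥ marginal noise damage through 2).
The homeowner must at least cover the airport's forgone profit from cutting 6→2: 158 + 138 + 60 + 23 = 379.

$379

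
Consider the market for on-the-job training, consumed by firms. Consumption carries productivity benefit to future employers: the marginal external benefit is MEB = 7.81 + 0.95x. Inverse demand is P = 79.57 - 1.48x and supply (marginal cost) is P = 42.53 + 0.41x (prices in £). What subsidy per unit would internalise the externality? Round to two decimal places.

subsidy = £53.14 per unit

Social marginal benefit = demand + MEB = 87.38 - 0.53x.
Set SMB = MC: 87.38 - 0.53x = 42.53 + 0.41x → x* = 47.7128.
The Pigouvian subsidy equals MEB at x*: 7.81 + 0.95×47.7128 = 53.1372.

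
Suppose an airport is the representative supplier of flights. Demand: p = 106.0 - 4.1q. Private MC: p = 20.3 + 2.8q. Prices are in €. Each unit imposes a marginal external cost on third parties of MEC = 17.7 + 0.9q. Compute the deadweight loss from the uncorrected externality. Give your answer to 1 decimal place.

DWL = €53.5

Market equilibrium (private): 20.3 + 2.8q = 106.0 - 4.1q → q_m = 12.4203.
Social marginal cost = private MC + MEC = 38.0 + 3.7q.
Set SMC = demand: 38.0 + 3.7q = 106.0 - 4.1q → q* = 8.7179.
Height of the DWL triangle at q_m is SMC(q_m) − demand(q_m) = MEC(q_m) = 28.8783.
DWL = ½ × 3.7024 × 28.8783 = 53.4595.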